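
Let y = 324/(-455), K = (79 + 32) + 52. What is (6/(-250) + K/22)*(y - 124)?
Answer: -576206948/625625 ≈ -921.01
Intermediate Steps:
K = 163 (K = 111 + 52 = 163)
y = -324/455 (y = 324*(-1/455) = -324/455 ≈ -0.71209)
(6/(-250) + K/22)*(y - 124) = (6/(-250) + 163/22)*(-324/455 - 124) = (6*(-1/250) + 163*(1/22))*(-56744/455) = (-3/125 + 163/22)*(-56744/455) = (20309/2750)*(-56744/455) = -576206948/625625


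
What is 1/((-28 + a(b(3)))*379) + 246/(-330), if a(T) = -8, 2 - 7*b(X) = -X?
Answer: -559459/750420 ≈ -0.74553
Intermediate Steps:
b(X) = 2/7 + X/7 (b(X) = 2/7 - (-1)*X/7 = 2/7 + X/7)
1/((-28 + a(b(3)))*379) + 246/(-330) = 1/(-28 - 8*379) + 246/(-330) = (1/379)/(-36) + 246*(-1/330) = -1/36*1/379 - 41/55 = -1/13644 - 41/55 = -559459/750420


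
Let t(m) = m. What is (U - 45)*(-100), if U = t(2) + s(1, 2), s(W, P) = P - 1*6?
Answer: 4700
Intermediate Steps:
s(W, P) = -6 + P (s(W, P) = P - 6 = -6 + P)
U = -2 (U = 2 + (-6 + 2) = 2 - 4 = -2)
(U - 45)*(-100) = (-2 - 45)*(-100) = -47*(-100) = 4700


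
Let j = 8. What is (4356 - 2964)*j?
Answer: 11136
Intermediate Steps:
(4356 - 2964)*j = (4356 - 2964)*8 = 1392*8 = 11136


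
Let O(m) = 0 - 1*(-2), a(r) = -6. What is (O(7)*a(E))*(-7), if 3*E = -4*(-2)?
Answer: 84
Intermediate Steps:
E = 8/3 (E = (-4*(-2))/3 = (1/3)*8 = 8/3 ≈ 2.6667)
O(m) = 2 (O(m) = 0 + 2 = 2)
(O(7)*a(E))*(-7) = (2*(-6))*(-7) = -12*(-7) = 84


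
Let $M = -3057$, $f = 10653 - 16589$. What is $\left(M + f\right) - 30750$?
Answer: $-39743$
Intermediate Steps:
$f = -5936$ ($f = 10653 - 16589 = -5936$)
$\left(M + f\right) - 30750 = \left(-3057 - 5936\right) - 30750 = -8993 - 30750 = -39743$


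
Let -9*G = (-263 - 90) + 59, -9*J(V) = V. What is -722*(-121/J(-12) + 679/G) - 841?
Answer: 695425/14 ≈ 49673.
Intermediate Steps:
J(V) = -V/9
G = 98/3 (G = -((-263 - 90) + 59)/9 = -(-353 + 59)/9 = -1/9*(-294) = 98/3 ≈ 32.667)
-722*(-121/J(-12) + 679/G) - 841 = -722*(-121/((-1/9*(-12))) + 679/(98/3)) - 841 = -722*(-121/4/3 + 679*(3/98)) - 841 = -722*(-121*3/4 + 291/14) - 841 = -722*(-363/4 + 291/14) - 841 = -722*(-1959/28) - 841 = 707199/14 - 841 = 695425/14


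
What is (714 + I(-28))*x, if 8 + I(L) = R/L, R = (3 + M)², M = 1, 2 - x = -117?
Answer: 83946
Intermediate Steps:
x = 119 (x = 2 - 1*(-117) = 2 + 117 = 119)
R = 16 (R = (3 + 1)² = 4² = 16)
I(L) = -8 + 16/L
(714 + I(-28))*x = (714 + (-8 + 16/(-28)))*119 = (714 + (-8 + 16*(-1/28)))*119 = (714 + (-8 - 4/7))*119 = (714 - 60/7)*119 = (4938/7)*119 = 83946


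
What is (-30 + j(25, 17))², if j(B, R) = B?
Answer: 25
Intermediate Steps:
(-30 + j(25, 17))² = (-30 + 25)² = (-5)² = 25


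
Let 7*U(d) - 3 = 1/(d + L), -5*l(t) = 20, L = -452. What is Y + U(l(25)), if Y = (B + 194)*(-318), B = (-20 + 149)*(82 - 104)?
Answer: 2683809431/3192 ≈ 8.4079e+5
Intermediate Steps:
l(t) = -4 (l(t) = -⅕*20 = -4)
B = -2838 (B = 129*(-22) = -2838)
U(d) = 3/7 + 1/(7*(-452 + d)) (U(d) = 3/7 + 1/(7*(d - 452)) = 3/7 + 1/(7*(-452 + d)))
Y = 840792 (Y = (-2838 + 194)*(-318) = -2644*(-318) = 840792)
Y + U(l(25)) = 840792 + (-1355 + 3*(-4))/(7*(-452 - 4)) = 840792 + (⅐)*(-1355 - 12)/(-456) = 840792 + (⅐)*(-1/456)*(-1367) = 840792 + 1367/3192 = 2683809431/3192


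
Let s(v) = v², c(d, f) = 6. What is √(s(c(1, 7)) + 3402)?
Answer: 3*√382 ≈ 58.634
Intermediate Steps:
√(s(c(1, 7)) + 3402) = √(6² + 3402) = √(36 + 3402) = √3438 = 3*√382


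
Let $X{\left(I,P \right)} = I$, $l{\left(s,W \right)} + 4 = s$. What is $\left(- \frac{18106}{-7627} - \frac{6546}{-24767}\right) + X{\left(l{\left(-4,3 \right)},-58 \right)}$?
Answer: $- \frac{1012825628}{188897909} \approx -5.3618$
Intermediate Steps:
$l{\left(s,W \right)} = -4 + s$
$\left(- \frac{18106}{-7627} - \frac{6546}{-24767}\right) + X{\left(l{\left(-4,3 \right)},-58 \right)} = \left(- \frac{18106}{-7627} - \frac{6546}{-24767}\right) - 8 = \left(\left(-18106\right) \left(- \frac{1}{7627}\right) - - \frac{6546}{24767}\right) - 8 = \left(\frac{18106}{7627} + \frac{6546}{24767}\right) - 8 = \frac{498357644}{188897909} - 8 = - \frac{1012825628}{188897909}$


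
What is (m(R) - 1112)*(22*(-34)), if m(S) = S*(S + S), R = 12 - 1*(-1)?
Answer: 578952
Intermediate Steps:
R = 13 (R = 12 + 1 = 13)
m(S) = 2*S² (m(S) = S*(2*S) = 2*S²)
(m(R) - 1112)*(22*(-34)) = (2*13² - 1112)*(22*(-34)) = (2*169 - 1112)*(-748) = (338 - 1112)*(-748) = -774*(-748) = 578952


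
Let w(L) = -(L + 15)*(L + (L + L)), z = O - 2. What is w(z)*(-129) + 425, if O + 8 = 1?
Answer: -20473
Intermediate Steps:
O = -7 (O = -8 + 1 = -7)
z = -9 (z = -7 - 2 = -9)
w(L) = -3*L*(15 + L) (w(L) = -(15 + L)*(L + 2*L) = -(15 + L)*3*L = -3*L*(15 + L))
w(z)*(-129) + 425 = -3*(-9)*(15 - 9)*(-129) + 425 = -3*(-9)*6*(-129) + 425 = 162*(-129) + 425 = -20898 + 425 = -20473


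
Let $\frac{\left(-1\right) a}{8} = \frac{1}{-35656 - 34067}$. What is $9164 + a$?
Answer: $\frac{638941580}{69723} \approx 9164.0$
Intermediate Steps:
$a = \frac{8}{69723}$ ($a = - \frac{8}{-35656 - 34067} = - \frac{8}{-69723} = \left(-8\right) \left(- \frac{1}{69723}\right) = \frac{8}{69723} \approx 0.00011474$)
$9164 + a = 9164 + \frac{8}{69723} = \frac{638941580}{69723}$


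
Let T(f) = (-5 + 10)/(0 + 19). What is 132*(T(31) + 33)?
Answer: 83424/19 ≈ 4390.7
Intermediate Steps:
T(f) = 5/19
132*(T(31) + 33) = 132*(5/19 + 33) = 132*(632/19) = 83424/19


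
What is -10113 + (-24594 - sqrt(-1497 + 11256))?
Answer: -34707 - sqrt(9759) ≈ -34806.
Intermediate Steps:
-10113 + (-24594 - sqrt(-1497 + 11256)) = -10113 + (-24594 - sqrt(9759)) = -34707 - sqrt(9759)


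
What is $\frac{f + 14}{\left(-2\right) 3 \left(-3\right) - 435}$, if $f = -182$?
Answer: $\frac{56}{139} \approx 0.40288$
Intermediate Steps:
$\frac{f + 14}{\left(-2\right) 3 \left(-3\right) - 435} = \frac{-182 + 14}{\left(-2\right) 3 \left(-3\right) - 435} = - \frac{168}{\left(-6\right) \left(-3\right) - 435} = - \frac{168}{18 - 435} = - \frac{168}{-417} = \left(-168\right) \left(- \frac{1}{417}\right) = \frac{56}{139}$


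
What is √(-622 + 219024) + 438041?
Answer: 438041 + √218402 ≈ 4.3851e+5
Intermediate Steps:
√(-622 + 219024) + 438041 = √218402 + 438041 = 438041 + √218402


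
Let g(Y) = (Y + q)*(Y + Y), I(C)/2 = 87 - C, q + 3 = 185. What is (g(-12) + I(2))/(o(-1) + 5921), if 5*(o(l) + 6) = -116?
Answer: -19550/29459 ≈ -0.66363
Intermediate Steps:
q = 182 (q = -3 + 185 = 182)
o(l) = -146/5 (o(l) = -6 + (⅕)*(-116) = -6 - 116/5 = -146/5)
I(C) = 174 - 2*C (I(C) = 2*(87 - C) = 174 - 2*C)
g(Y) = 2*Y*(182 + Y) (g(Y) = (Y + 182)*(Y + Y) = (182 + Y)*(2*Y) = 2*Y*(182 + Y))
(g(-12) + I(2))/(o(-1) + 5921) = (2*(-12)*(182 - 12) + (174 - 2*2))/(-146/5 + 5921) = (2*(-12)*170 + (174 - 4))/(29459/5) = (-4080 + 170)*(5/29459) = -3910*5/29459 = -19550/29459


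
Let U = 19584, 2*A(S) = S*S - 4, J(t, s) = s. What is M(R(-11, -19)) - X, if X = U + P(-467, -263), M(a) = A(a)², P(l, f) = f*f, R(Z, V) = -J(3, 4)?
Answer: -88717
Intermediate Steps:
A(S) = -2 + S²/2 (A(S) = (S*S - 4)/2 = (S² - 4)/2 = (-4 + S²)/2 = -2 + S²/2)
R(Z, V) = -4 (R(Z, V) = -1*4 = -4)
P(l, f) = f²
M(a) = (-2 + a²/2)²
X = 88753 (X = 19584 + (-263)² = 19584 + 69169 = 88753)
M(R(-11, -19)) - X = (-4 + (-4)²)²/4 - 1*88753 = (-4 + 16)²/4 - 88753 = (¼)*12² - 88753 = (¼)*144 - 88753 = 36 - 88753 = -88717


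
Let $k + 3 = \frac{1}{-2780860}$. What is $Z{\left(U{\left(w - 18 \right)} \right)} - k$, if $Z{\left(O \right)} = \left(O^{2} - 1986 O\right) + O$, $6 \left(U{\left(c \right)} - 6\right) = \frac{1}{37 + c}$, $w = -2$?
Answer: $- \frac{2529501520151}{212735790} \approx -11890.0$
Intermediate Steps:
$U{\left(c \right)} = 6 + \frac{1}{6 \left(37 + c\right)}$
$k = - \frac{8342581}{2780860}$ ($k = -3 + \frac{1}{-2780860} = -3 - \frac{1}{2780860} = - \frac{8342581}{2780860} \approx -3.0$)
$Z{\left(O \right)} = O^{2} - 1985 O$
$Z{\left(U{\left(w - 18 \right)} \right)} - k = \frac{1333 + 36 \left(-2 - 18\right)}{6 \left(37 - 20\right)} \left(-1985 + \frac{1333 + 36 \left(-2 - 18\right)}{6 \left(37 - 20\right)}\right) - - \frac{8342581}{2780860} = \frac{1333 + 36 \left(-20\right)}{6 \left(37 - 20\right)} \left(-1985 + \frac{1333 + 36 \left(-20\right)}{6 \left(37 - 20\right)}\right) + \frac{8342581}{2780860} = \frac{1333 - 720}{6 \cdot 17} \left(-1985 + \frac{1333 - 720}{6 \cdot 17}\right) + \frac{8342581}{2780860} = \frac{1}{6} \cdot \frac{1}{17} \cdot 613 \left(-1985 + \frac{1}{6} \cdot \frac{1}{17} \cdot 613\right) + \frac{8342581}{2780860} = \frac{613 \left(-1985 + \frac{613}{102}\right)}{102} + \frac{8342581}{2780860} = \frac{613}{102} \left(- \frac{201857}{102}\right) + \frac{8342581}{2780860} = - \frac{123738341}{10404} + \frac{8342581}{2780860} = - \frac{2529501520151}{212735790}$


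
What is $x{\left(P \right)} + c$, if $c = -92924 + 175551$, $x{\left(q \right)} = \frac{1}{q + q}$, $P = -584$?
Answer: $\frac{96508335}{1168} \approx 82627.0$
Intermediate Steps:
$x{\left(q \right)} = \frac{1}{2 q}$
$c = 82627$
$x{\left(P \right)} + c = \frac{1}{2 \left(-584\right)} + 82627 = \frac{1}{2} \left(- \frac{1}{584}\right) + 82627 = - \frac{1}{1168} + 82627 = \frac{96508335}{1168}$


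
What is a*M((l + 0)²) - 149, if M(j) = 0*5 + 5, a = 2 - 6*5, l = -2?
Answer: -289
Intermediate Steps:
a = -28 (a = 2 - 30 = -28)
M(j) = 5 (M(j) = 0 + 5 = 5)
a*M((l + 0)²) - 149 = -28*5 - 149 = -140 - 149 = -289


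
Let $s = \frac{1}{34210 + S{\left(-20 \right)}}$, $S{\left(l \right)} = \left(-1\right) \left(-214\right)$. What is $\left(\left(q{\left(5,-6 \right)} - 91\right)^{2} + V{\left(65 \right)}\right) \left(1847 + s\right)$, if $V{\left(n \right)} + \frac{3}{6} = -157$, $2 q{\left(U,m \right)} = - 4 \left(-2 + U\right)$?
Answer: $\frac{1176441629887}{68848} \approx 1.7088 \cdot 10^{7}$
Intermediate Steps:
$S{\left(l \right)} = 214$
$q{\left(U,m \right)} = 4 - 2 U$ ($q{\left(U,m \right)} = \frac{\left(-4\right) \left(-2 + U\right)}{2} = \frac{8 - 4 U}{2} = 4 - 2 U$)
$s = \frac{1}{34424}$ ($s = \frac{1}{34210 + 214} = \frac{1}{34424} \approx 2.9049 \cdot 10^{-5}$)
$V{\left(n \right)} = - \frac{315}{2}$ ($V{\left(n \right)} = - \frac{1}{2} - 157 = - \frac{315}{2}$)
$\left(\left(q{\left(5,-6 \right)} - 91\right)^{2} + V{\left(65 \right)}\right) \left(1847 + s\right) = \left(\left(\left(4 - 10\right) - 91\right)^{2} - \frac{315}{2}\right) \left(1847 + \frac{1}{34424}\right) = \left(\left(\left(4 - 10\right) - 91\right)^{2} - \frac{315}{2}\right) \frac{63581129}{34424} = \left(\left(-6 - 91\right)^{2} - \frac{315}{2}\right) \frac{63581129}{34424} = \left(\left(-97\right)^{2} - \frac{315}{2}\right) \frac{63581129}{34424} = \left(9409 - \frac{315}{2}\right) \frac{63581129}{34424} = \frac{18503}{2} \cdot \frac{63581129}{34424} = \frac{1176441629887}{68848}$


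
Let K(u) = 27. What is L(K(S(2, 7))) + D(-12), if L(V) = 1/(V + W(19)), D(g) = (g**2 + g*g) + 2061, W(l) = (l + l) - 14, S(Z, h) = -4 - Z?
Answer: 119800/51 ≈ 2349.0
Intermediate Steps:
W(l) = -14 + 2*l (W(l) = 2*l - 14 = -14 + 2*l)
D(g) = 2061 + 2*g**2 (D(g) = (g**2 + g**2) + 2061 = 2*g**2 + 2061 = 2061 + 2*g**2)
L(V) = 1/(24 + V) (L(V) = 1/(V + (-14 + 2*19)) = 1/(V + (-14 + 38)) = 1/(V + 24) = 1/(24 + V))
L(K(S(2, 7))) + D(-12) = 1/(24 + 27) + (2061 + 2*(-12)**2) = 1/51 + (2061 + 2*144) = 1/51 + (2061 + 288) = 1/51 + 2349 = 119800/51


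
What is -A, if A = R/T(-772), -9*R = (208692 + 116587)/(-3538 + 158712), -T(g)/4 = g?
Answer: 325279/4312595808 ≈ 7.5425e-5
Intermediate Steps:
T(g) = -4*g
R = -325279/1396566 (R = -(208692 + 116587)/(9*(-3538 + 158712)) = -325279/(9*155174) = -1/9*325279/155174 = -325279/1396566 ≈ -0.23291)
A = -325279/4312595808 (A = -325279/(1396566*((-4*(-772)))) = -325279/1396566/3088 = -325279/1396566*1/3088 = -325279/4312595808 ≈ -7.5425e-5)
-A = -1*(-325279/4312595808) = 325279/4312595808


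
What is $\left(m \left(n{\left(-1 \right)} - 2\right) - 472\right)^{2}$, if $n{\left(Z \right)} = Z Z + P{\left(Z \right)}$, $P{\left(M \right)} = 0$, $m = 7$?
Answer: $229441$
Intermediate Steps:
$n{\left(Z \right)} = Z^{2}$ ($n{\left(Z \right)} = Z Z + 0 = Z^{2} + 0 = Z^{2}$)
$\left(m \left(n{\left(-1 \right)} - 2\right) - 472\right)^{2} = \left(7 \left(\left(-1\right)^{2} - 2\right) - 472\right)^{2} = \left(7 \left(1 - 2\right) - 472\right)^{2} = \left(7 \left(-1\right) - 472\right)^{2} = \left(-7 - 472\right)^{2} = \left(-479\right)^{2} = 229441$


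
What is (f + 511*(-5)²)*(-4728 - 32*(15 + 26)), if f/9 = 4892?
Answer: -343090120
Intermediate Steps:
f = 44028 (f = 9*4892 = 44028)
(f + 511*(-5)²)*(-4728 - 32*(15 + 26)) = (44028 + 511*(-5)²)*(-4728 - 32*(15 + 26)) = (44028 + 511*25)*(-4728 - 32*41) = (44028 + 12775)*(-4728 - 1312) = 56803*(-6040) = -343090120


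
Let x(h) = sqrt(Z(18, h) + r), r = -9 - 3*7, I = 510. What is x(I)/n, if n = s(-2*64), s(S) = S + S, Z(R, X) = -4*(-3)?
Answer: -3*I*sqrt(2)/256 ≈ -0.016573*I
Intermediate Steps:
Z(R, X) = 12
r = -30 (r = -9 - 21 = -30)
x(h) = 3*I*sqrt(2) (x(h) = sqrt(12 - 30) = sqrt(-18) = 3*I*sqrt(2))
s(S) = 2*S
n = -256 (n = 2*(-2*64) = 2*(-128) = -256)
x(I)/n = (3*I*sqrt(2))/(-256) = (3*I*sqrt(2))*(-1/256) = -3*I*sqrt(2)/256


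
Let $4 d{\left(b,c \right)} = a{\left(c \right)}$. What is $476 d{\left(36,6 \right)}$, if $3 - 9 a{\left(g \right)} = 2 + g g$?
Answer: $- \frac{4165}{9} \approx -462.78$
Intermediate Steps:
$a{\left(g \right)} = \frac{1}{9} - \frac{g^{2}}{9}$ ($a{\left(g \right)} = \frac{1}{3} - \frac{2 + g g}{9} = \frac{1}{3} - \frac{2 + g^{2}}{9} = \frac{1}{3} - \left(\frac{2}{9} + \frac{g^{2}}{9}\right) = \frac{1}{9} - \frac{g^{2}}{9}$)
$d{\left(b,c \right)} = \frac{1}{36} - \frac{c^{2}}{36}$ ($d{\left(b,c \right)} = \frac{\frac{1}{9} - \frac{c^{2}}{9}}{4} = \frac{1}{36} - \frac{c^{2}}{36}$)
$476 d{\left(36,6 \right)} = 476 \left(\frac{1}{36} - \frac{6^{2}}{36}\right) = 476 \left(\frac{1}{36} - 1\right) = 476 \left(- \frac{35}{36}\right) = - \frac{4165}{9}$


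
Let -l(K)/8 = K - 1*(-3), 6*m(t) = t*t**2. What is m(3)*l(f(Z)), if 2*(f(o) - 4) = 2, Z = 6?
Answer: -288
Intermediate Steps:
m(t) = t**3/6 (m(t) = (t*t**2)/6 = t**3/6)
f(o) = 5 (f(o) = 4 + (1/2)*2 = 4 + 1 = 5)
l(K) = -24 - 8*K (l(K) = -8*(K - 1*(-3)) = -8*(K + 3) = -8*(3 + K) = -24 - 8*K)
m(3)*l(f(Z)) = ((1/6)*3**3)*(-24 - 8*5) = ((1/6)*27)*(-24 - 40) = (9/2)*(-64) = -288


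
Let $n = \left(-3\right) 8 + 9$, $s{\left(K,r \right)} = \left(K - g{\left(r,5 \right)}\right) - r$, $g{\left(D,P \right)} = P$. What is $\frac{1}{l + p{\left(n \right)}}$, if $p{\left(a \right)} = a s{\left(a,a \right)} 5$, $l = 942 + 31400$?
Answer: $\frac{1}{32717} \approx 3.0565 \cdot 10^{-5}$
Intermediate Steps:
$l = 32342$
$s{\left(K,r \right)} = -5 + K - r$ ($s{\left(K,r \right)} = \left(K - 5\right) - r = \left(-5 + K\right) - r = -5 + K - r$)
$n = -15$ ($n = -24 + 9 = -15$)
$p{\left(a \right)} = - 25 a$ ($p{\left(a \right)} = a \left(-5 + a - a\right) 5 = a \left(-5\right) 5 = - 5 a 5 = - 25 a$)
$\frac{1}{l + p{\left(n \right)}} = \frac{1}{32342 - -375} = \frac{1}{32342 + 375} = \frac{1}{32717}$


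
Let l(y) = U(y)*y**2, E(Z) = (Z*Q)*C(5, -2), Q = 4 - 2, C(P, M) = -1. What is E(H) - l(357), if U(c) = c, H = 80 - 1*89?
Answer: -45499275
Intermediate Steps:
H = -9 (H = 80 - 89 = -9)
Q = 2
E(Z) = -2*Z (E(Z) = (Z*2)*(-1) = (2*Z)*(-1) = -2*Z)
l(y) = y**3 (l(y) = y*y**2 = y**3)
E(H) - l(357) = -2*(-9) - 1*357**3 = 18 - 1*45499293 = 18 - 45499293 = -45499275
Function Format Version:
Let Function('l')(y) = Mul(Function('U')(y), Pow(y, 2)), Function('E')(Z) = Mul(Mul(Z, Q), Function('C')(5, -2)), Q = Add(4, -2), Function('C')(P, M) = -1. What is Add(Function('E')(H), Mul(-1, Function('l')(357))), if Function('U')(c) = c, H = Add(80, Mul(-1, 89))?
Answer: -45499275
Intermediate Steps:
H = -9 (H = Add(80, -89) = -9)
Q = 2
Function('E')(Z) = Mul(-2, Z) (Function('E')(Z) = Mul(Mul(Z, 2), -1) = Mul(Mul(2, Z), -1) = Mul(-2, Z))
Function('l')(y) = Pow(y, 3) (Function('l')(y) = Mul(y, Pow(y, 2)) = Pow(y, 3))
Add(Function('E')(H), Mul(-1, Function('l')(357))) = Add(Mul(-2, -9), Mul(-1, Pow(357, 3))) = Add(18, Mul(-1, 45499293)) = Add(18, -45499293) = -45499275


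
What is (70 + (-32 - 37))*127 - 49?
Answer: 78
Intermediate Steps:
(70 + (-32 - 37))*127 - 49 = (70 - 69)*127 - 49 = 1*127 - 49 = 127 - 49 = 78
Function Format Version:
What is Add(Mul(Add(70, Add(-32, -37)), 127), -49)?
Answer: 78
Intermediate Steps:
Add(Mul(Add(70, Add(-32, -37)), 127), -49) = Add(Mul(Add(70, -69), 127), -49) = Add(Mul(1, 127), -49) = Add(127, -49) = 78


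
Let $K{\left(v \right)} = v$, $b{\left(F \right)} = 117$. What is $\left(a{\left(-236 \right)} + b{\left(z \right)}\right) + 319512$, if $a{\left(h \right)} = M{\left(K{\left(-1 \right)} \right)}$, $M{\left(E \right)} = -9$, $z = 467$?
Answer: $319620$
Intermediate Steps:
$a{\left(h \right)} = -9$
$\left(a{\left(-236 \right)} + b{\left(z \right)}\right) + 319512 = \left(-9 + 117\right) + 319512 = 108 + 319512 = 319620$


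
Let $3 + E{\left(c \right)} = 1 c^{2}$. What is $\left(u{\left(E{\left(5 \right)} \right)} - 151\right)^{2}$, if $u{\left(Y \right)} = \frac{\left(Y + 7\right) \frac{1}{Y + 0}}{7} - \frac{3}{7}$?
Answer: $\frac{542470681}{23716} \approx 22874.0$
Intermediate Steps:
$E{\left(c \right)} = -3 + c^{2}$ ($E{\left(c \right)} = -3 + 1 c^{2} = -3 + c^{2}$)
$u{\left(Y \right)} = - \frac{3}{7} + \frac{7 + Y}{7 Y}$ ($u{\left(Y \right)} = \frac{7 + Y}{Y} \frac{1}{7} - \frac{3}{7} = \frac{7 + Y}{7 Y} - \frac{3}{7} = - \frac{3}{7} + \frac{7 + Y}{7 Y}$)
$\left(u{\left(E{\left(5 \right)} \right)} - 151\right)^{2} = \left(\left(- \frac{2}{7} + \frac{1}{-3 + 5^{2}}\right) - 151\right)^{2} = \left(\left(- \frac{2}{7} + \frac{1}{-3 + 25}\right) - 151\right)^{2} = \left(\left(- \frac{2}{7} + \frac{1}{22}\right) - 151\right)^{2} = \left(- \frac{37}{154} - 151\right)^{2} = \left(- \frac{23291}{154}\right)^{2} = \frac{542470681}{23716}$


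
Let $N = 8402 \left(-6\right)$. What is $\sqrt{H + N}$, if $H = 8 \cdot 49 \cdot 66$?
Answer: $2 i \sqrt{6135} \approx 156.65 i$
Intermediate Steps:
$H = 25872$ ($H = 392 \cdot 66 = 25872$)
$N = -50412$
$\sqrt{H + N} = \sqrt{25872 - 50412} = \sqrt{-24540} = 2 i \sqrt{6135}$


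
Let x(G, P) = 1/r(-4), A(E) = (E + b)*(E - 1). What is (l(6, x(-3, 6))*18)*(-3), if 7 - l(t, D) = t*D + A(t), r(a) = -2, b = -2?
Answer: 540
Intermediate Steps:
A(E) = (-1 + E)*(-2 + E) (A(E) = (E - 2)*(E - 1) = (-2 + E)*(-1 + E) = (-1 + E)*(-2 + E))
x(G, P) = -½ (x(G, P) = 1/(-2) = -½)
l(t, D) = 5 - t² + 3*t - D*t (l(t, D) = 7 - (t*D + (2 + t² - 3*t)) = 7 - (D*t + (2 + t² - 3*t)) = 7 - (2 + t² - 3*t + D*t) = 7 + (-2 - t² + 3*t - D*t) = 5 - t² + 3*t - D*t)
(l(6, x(-3, 6))*18)*(-3) = ((5 - 1*6² + 3*6 - 1*(-½)*6)*18)*(-3) = ((5 - 1*36 + 18 + 3)*18)*(-3) = ((5 - 36 + 18 + 3)*18)*(-3) = -10*18*(-3) = -180*(-3) = 540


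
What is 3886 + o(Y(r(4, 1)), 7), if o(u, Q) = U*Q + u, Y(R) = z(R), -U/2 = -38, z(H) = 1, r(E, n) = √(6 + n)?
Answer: 4419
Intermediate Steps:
U = 76 (U = -2*(-38) = 76)
Y(R) = 1
o(u, Q) = u + 76*Q (o(u, Q) = 76*Q + u = u + 76*Q)
3886 + o(Y(r(4, 1)), 7) = 3886 + (1 + 76*7) = 3886 + (1 + 532) = 3886 + 533 = 4419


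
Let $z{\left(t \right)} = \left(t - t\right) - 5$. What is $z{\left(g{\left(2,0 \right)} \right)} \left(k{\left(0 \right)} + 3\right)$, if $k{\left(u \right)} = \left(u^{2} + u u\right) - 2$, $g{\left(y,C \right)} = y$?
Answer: $-5$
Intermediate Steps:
$z{\left(t \right)} = -5$ ($z{\left(t \right)} = 0 - 5 = -5$)
$k{\left(u \right)} = -2 + 2 u^{2}$ ($k{\left(u \right)} = \left(u^{2} + u^{2}\right) - 2 = 2 u^{2} - 2 = -2 + 2 u^{2}$)
$z{\left(g{\left(2,0 \right)} \right)} \left(k{\left(0 \right)} + 3\right) = - 5 \left(\left(-2 + 2 \cdot 0^{2}\right) + 3\right) = - 5 \left(\left(-2 + 2 \cdot 0\right) + 3\right) = - 5 \left(\left(-2 + 0\right) + 3\right) = - 5 \left(-2 + 3\right) = \left(-5\right) 1 = -5$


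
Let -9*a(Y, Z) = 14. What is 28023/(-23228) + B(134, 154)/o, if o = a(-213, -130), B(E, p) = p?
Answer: -2327595/23228 ≈ -100.21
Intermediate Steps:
a(Y, Z) = -14/9 (a(Y, Z) = -⅑*14 = -14/9)
o = -14/9 ≈ -1.5556
28023/(-23228) + B(134, 154)/o = 28023/(-23228) + 154/(-14/9) = 28023*(-1/23228) + 154*(-9/14) = -28023/23228 - 99 = -2327595/23228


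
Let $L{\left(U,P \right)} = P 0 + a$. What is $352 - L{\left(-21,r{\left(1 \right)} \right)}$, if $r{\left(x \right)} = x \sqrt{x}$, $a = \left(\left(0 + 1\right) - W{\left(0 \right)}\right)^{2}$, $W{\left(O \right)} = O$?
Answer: $351$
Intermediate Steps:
$a = 1$ ($a = \left(\left(0 + 1\right) - 0\right)^{2} = \left(1 + 0\right)^{2} = 1^{2} = 1$)
$r{\left(x \right)} = x^{\frac{3}{2}}$
$L{\left(U,P \right)} = 1$ ($L{\left(U,P \right)} = P 0 + 1 = 0 + 1 = 1$)
$352 - L{\left(-21,r{\left(1 \right)} \right)} = 352 - 1 = 351$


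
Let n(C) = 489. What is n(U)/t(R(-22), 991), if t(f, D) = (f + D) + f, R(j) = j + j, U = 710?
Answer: 163/301 ≈ 0.54153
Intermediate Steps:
R(j) = 2*j
t(f, D) = D + 2*f (t(f, D) = (D + f) + f = D + 2*f)
n(U)/t(R(-22), 991) = 489/(991 + 2*(2*(-22))) = 489/(991 + 2*(-44)) = 489/(991 - 88) = 489/903 = 489*(1/903) = 163/301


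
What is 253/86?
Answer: 253/86 ≈ 2.9419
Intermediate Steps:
253/86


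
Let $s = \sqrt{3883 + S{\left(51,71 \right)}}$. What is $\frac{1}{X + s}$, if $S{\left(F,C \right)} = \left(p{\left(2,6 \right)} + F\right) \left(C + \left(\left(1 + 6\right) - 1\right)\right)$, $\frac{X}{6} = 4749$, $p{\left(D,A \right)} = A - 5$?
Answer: $\frac{9498}{270633383} - \frac{\sqrt{7887}}{811900149} \approx 3.4986 \cdot 10^{-5}$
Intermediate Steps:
$p{\left(D,A \right)} = -5 + A$
$X = 28494$ ($X = 6 \cdot 4749 = 28494$)
$S{\left(F,C \right)} = \left(1 + F\right) \left(6 + C\right)$ ($S{\left(F,C \right)} = \left(\left(-5 + 6\right) + F\right) \left(C + \left(\left(1 + 6\right) - 1\right)\right) = \left(1 + F\right) \left(C + \left(7 - 1\right)\right) = \left(1 + F\right) \left(C + 6\right) = \left(1 + F\right) \left(6 + C\right)$)
$s = \sqrt{7887}$ ($s = \sqrt{3883 + \left(6 + 71 + 6 \cdot 51 + 71 \cdot 51\right)} = \sqrt{3883 + \left(6 + 71 + 306 + 3621\right)} = \sqrt{3883 + 4004} = \sqrt{7887} \approx 88.809$)
$\frac{1}{X + s} = \frac{1}{28494 + \sqrt{7887}}$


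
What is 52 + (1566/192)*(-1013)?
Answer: -262729/32 ≈ -8210.3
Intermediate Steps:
52 + (1566/192)*(-1013) = 52 + (1566*(1/192))*(-1013) = 52 + (261/32)*(-1013) = 52 - 264393/32 = -262729/32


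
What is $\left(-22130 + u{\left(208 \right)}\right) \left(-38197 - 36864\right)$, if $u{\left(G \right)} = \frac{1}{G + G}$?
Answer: $\frac{691017495819}{416} \approx 1.6611 \cdot 10^{9}$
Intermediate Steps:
$u{\left(G \right)} = \frac{1}{2 G}$
$\left(-22130 + u{\left(208 \right)}\right) \left(-38197 - 36864\right) = \left(-22130 + \frac{1}{2 \cdot 208}\right) \left(-38197 - 36864\right) = \left(-22130 + \frac{1}{2} \cdot \frac{1}{208}\right) \left(-75061\right) = \left(-22130 + \frac{1}{416}\right) \left(-75061\right) = \left(- \frac{9206079}{416}\right) \left(-75061\right) = \frac{691017495819}{416}$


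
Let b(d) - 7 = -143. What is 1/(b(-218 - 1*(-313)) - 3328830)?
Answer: -1/3328966 ≈ -3.0039e-7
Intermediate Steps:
b(d) = -136 (b(d) = 7 - 143 = -136)
1/(b(-218 - 1*(-313)) - 3328830) = 1/(-136 - 3328830) = 1/(-3328966) = -1/3328966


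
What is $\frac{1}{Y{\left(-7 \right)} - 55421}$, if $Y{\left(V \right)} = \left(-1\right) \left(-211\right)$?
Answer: $- \frac{1}{55210} \approx -1.8113 \cdot 10^{-5}$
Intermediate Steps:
$Y{\left(V \right)} = 211$
$\frac{1}{Y{\left(-7 \right)} - 55421} = \frac{1}{211 - 55421} = \frac{1}{-55210} = - \frac{1}{55210}$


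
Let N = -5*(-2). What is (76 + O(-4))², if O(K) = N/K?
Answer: 21609/4 ≈ 5402.3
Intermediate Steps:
N = 10
O(K) = 10/K
(76 + O(-4))² = (76 + 10/(-4))² = (76 + 10*(-¼))² = (76 - 5/2)² = (147/2)² = 21609/4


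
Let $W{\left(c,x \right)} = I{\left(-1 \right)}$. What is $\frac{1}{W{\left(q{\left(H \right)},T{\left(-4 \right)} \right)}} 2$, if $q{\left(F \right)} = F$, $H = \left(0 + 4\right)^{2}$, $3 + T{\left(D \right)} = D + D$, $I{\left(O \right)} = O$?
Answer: $-2$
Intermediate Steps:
$T{\left(D \right)} = -3 + 2 D$ ($T{\left(D \right)} = -3 + \left(D + D\right) = -3 + 2 D$)
$H = 16$ ($H = 4^{2} = 16$)
$W{\left(c,x \right)} = -1$
$\frac{1}{W{\left(q{\left(H \right)},T{\left(-4 \right)} \right)}} 2 = \frac{1}{-1} \cdot 2 = \left(-1\right) 2 = -2$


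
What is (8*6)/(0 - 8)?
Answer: -6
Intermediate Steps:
(8*6)/(0 - 8) = 48/(-8) = 48*(-1/8) = -6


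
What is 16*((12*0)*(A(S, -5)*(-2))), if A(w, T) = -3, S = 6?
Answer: 0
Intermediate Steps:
16*((12*0)*(A(S, -5)*(-2))) = 16*((12*0)*(-3*(-2))) = 16*(0*6) = 16*0 = 0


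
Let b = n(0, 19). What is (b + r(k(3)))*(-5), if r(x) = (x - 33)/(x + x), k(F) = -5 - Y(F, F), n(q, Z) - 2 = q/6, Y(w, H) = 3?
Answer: -365/16 ≈ -22.813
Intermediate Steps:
n(q, Z) = 2 + q/6
k(F) = -8 (k(F) = -5 - 1*3 = -5 - 3 = -8)
b = 2 (b = 2 + (⅙)*0 = 2 + 0 = 2)
r(x) = (-33 + x)/(2*x) (r(x) = (-33 + x)/((2*x)) = (-33 + x)*(1/(2*x)) = (-33 + x)/(2*x))
(b + r(k(3)))*(-5) = (2 + (½)*(-33 - 8)/(-8))*(-5) = (2 + (½)*(-⅛)*(-41))*(-5) = (2 + 41/16)*(-5) = (73/16)*(-5) = -365/16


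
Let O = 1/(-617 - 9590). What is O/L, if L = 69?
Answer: -1/704283 ≈ -1.4199e-6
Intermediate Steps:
O = -1/10207 (O = 1/(-10207) = -1/10207 ≈ -9.7972e-5)
O/L = -1/10207/69 = -1/10207*1/69 = -1/704283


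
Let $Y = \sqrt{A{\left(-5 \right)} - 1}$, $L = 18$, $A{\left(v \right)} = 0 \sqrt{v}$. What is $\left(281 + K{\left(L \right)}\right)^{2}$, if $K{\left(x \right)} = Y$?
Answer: $\left(281 + i\right)^{2} \approx 78960.0 + 562.0 i$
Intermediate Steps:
$A{\left(v \right)} = 0$
$Y = i$ ($Y = \sqrt{0 - 1} = \sqrt{-1} = i \approx 1.0 i$)
$K{\left(x \right)} = i$
$\left(281 + K{\left(L \right)}\right)^{2} = \left(281 + i\right)^{2}$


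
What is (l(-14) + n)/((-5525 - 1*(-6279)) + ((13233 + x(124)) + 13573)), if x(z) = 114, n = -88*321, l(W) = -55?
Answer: -28303/27674 ≈ -1.0227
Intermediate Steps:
n = -28248
(l(-14) + n)/((-5525 - 1*(-6279)) + ((13233 + x(124)) + 13573)) = (-55 - 28248)/((-5525 - 1*(-6279)) + ((13233 + 114) + 13573)) = -28303/((-5525 + 6279) + (13347 + 13573)) = -28303/(754 + 26920) = -28303/27674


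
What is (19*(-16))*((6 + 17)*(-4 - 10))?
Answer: 97888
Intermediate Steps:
(19*(-16))*((6 + 17)*(-4 - 10)) = -6992*(-14) = -304*(-322) = 97888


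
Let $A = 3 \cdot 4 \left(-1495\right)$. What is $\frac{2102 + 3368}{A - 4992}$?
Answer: $- \frac{2735}{11466} \approx -0.23853$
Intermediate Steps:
$A = -17940$ ($A = 12 \left(-1495\right) = -17940$)
$\frac{2102 + 3368}{A - 4992} = \frac{2102 + 3368}{-17940 - 4992} = \frac{5470}{-22932} = 5470 \left(- \frac{1}{22932}\right) = - \frac{2735}{11466}$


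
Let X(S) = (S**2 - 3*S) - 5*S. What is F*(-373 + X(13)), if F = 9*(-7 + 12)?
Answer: -13860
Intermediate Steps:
X(S) = S**2 - 8*S
F = 45 (F = 9*5 = 45)
F*(-373 + X(13)) = 45*(-373 + 13*(-8 + 13)) = 45*(-373 + 13*5) = 45*(-373 + 65) = 45*(-308) = -13860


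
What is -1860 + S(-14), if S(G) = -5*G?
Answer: -1790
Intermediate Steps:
-1860 + S(-14) = -1860 - 5*(-14) = -1860 + 70 = -1790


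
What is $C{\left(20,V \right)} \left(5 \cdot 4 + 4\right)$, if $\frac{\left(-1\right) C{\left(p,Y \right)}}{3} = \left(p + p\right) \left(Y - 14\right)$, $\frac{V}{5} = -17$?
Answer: $285120$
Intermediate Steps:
$V = -85$ ($V = 5 \left(-17\right) = -85$)
$C{\left(p,Y \right)} = - 6 p \left(-14 + Y\right)$ ($C{\left(p,Y \right)} = - 3 \left(p + p\right) \left(Y - 14\right) = - 3 \cdot 2 p \left(-14 + Y\right) = - 6 p \left(-14 + Y\right)$)
$C{\left(20,V \right)} \left(5 \cdot 4 + 4\right) = 6 \cdot 20 \left(14 - -85\right) \left(5 \cdot 4 + 4\right) = 6 \cdot 20 \left(14 + 85\right) \left(20 + 4\right) = 6 \cdot 20 \cdot 99 \cdot 24 = 11880 \cdot 24 = 285120$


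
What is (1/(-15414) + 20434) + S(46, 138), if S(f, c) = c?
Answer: 317096807/15414 ≈ 20572.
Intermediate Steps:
(1/(-15414) + 20434) + S(46, 138) = (1/(-15414) + 20434) + 138 = (-1/15414 + 20434) + 138 = 314969675/15414 + 138 = 317096807/15414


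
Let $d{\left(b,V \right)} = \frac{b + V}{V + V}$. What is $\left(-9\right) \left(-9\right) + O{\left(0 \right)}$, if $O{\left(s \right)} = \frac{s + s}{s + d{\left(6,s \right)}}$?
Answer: $81$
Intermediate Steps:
$d{\left(b,V \right)} = \frac{V + b}{2 V}$
$O{\left(s \right)} = \frac{2 s}{s + \frac{6 + s}{2 s}}$ ($O{\left(s \right)} = \frac{s + s}{s + \frac{s + 6}{2 s}} = \frac{2 s}{s + \frac{6 + s}{2 s}}$)
$\left(-9\right) \left(-9\right) + O{\left(0 \right)} = \left(-9\right) \left(-9\right) + \frac{4 \cdot 0^{2}}{6 + 0 + 2 \cdot 0^{2}} = 81 + 4 \cdot 0 \frac{1}{6 + 0 + 2 \cdot 0} = 81 + 4 \cdot 0 \frac{1}{6 + 0 + 0} = 81 + 4 \cdot 0 \cdot \frac{1}{6} = 81 + 0 = 81$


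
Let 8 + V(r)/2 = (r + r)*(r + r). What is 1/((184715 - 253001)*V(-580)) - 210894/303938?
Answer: -19378015290880897/27927372098938656 ≈ -0.69387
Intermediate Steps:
V(r) = -16 + 8*r² (V(r) = -16 + 2*((r + r)*(r + r)) = -16 + 2*((2*r)*(2*r)) = -16 + 2*(4*r²) = -16 + 8*r²)
1/((184715 - 253001)*V(-580)) - 210894/303938 = 1/((184715 - 253001)*(-16 + 8*(-580)²)) - 210894/303938 = 1/((-68286)*(-16 + 8*336400)) - 210894*1/303938 = -1/(68286*(-16 + 2691200)) - 105447/151969 = -1/68286/2691184 - 105447/151969 = -1/68286*1/2691184 - 105447/151969 = -1/183770190624 - 105447/151969 = -19378015290880897/27927372098938656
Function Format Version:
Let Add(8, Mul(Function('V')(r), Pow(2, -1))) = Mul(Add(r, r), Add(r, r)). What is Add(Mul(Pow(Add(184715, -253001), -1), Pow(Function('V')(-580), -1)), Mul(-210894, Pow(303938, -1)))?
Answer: Rational(-19378015290880897, 27927372098938656) ≈ -0.69387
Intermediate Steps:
Function('V')(r) = Add(-16, Mul(8, Pow(r, 2))) (Function('V')(r) = Add(-16, Mul(2, Mul(Add(r, r), Add(r, r)))) = Add(-16, Mul(2, Mul(Mul(2, r), Mul(2, r)))) = Add(-16, Mul(2, Mul(4, Pow(r, 2)))) = Add(-16, Mul(8, Pow(r, 2))))
Add(Mul(Pow(Add(184715, -253001), -1), Pow(Function('V')(-580), -1)), Mul(-210894, Pow(303938, -1))) = Add(Mul(Pow(Add(184715, -253001), -1), Pow(Add(-16, Mul(8, Pow(-580, 2))), -1)), Mul(-210894, Pow(303938, -1))) = Add(Mul(Pow(-68286, -1), Pow(Add(-16, Mul(8, 336400)), -1)), Mul(-210894, Rational(1, 303938))) = Add(Mul(Rational(-1, 68286), Pow(Add(-16, 2691200), -1)), Rational(-105447, 151969)) = Add(Mul(Rational(-1, 68286), Pow(2691184, -1)), Rational(-105447, 151969)) = Add(Mul(Rational(-1, 68286), Rational(1, 2691184)), Rational(-105447, 151969)) = Add(Rational(-1, 183770190624), Rational(-105447, 151969)) = Rational(-19378015290880897, 27927372098938656)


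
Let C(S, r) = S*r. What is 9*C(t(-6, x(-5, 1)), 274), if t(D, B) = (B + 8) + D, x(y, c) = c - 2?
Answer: 2466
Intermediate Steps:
x(y, c) = -2 + c
t(D, B) = 8 + B + D (t(D, B) = (8 + B) + D = 8 + B + D)
9*C(t(-6, x(-5, 1)), 274) = 9*((8 + (-2 + 1) - 6)*274) = 9*((8 - 1 - 6)*274) = 9*(1*274) = 9*274 = 2466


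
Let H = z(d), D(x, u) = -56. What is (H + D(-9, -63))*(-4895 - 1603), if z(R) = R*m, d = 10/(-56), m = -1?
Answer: 5078187/14 ≈ 3.6273e+5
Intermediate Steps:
d = -5/28 (d = 10*(-1/56) = -5/28 ≈ -0.17857)
z(R) = -R (z(R) = R*(-1) = -R)
H = 5/28 (H = -1*(-5/28) = 5/28 ≈ 0.17857)
(H + D(-9, -63))*(-4895 - 1603) = (5/28 - 56)*(-4895 - 1603) = -1563/28*(-6498) = 5078187/14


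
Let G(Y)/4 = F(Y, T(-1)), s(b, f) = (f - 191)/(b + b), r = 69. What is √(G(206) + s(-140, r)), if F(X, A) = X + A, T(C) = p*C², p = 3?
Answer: √4098535/70 ≈ 28.921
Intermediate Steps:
T(C) = 3*C²
F(X, A) = A + X
s(b, f) = (-191 + f)/(2*b) (s(b, f) = (-191 + f)/((2*b)) = (-191 + f)*(1/(2*b)) = (-191 + f)/(2*b))
G(Y) = 12 + 4*Y (G(Y) = 4*(3*(-1)² + Y) = 4*(3*1 + Y) = 4*(3 + Y) = 12 + 4*Y)
√(G(206) + s(-140, r)) = √((12 + 4*206) + (½)*(-191 + 69)/(-140)) = √((12 + 824) + (½)*(-1/140)*(-122)) = √(836 + 61/140) = √(117101/140) = √4098535/70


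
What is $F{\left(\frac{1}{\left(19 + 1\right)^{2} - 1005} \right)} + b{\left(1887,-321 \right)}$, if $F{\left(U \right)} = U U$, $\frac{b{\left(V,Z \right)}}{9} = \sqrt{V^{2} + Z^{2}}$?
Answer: $\frac{1}{366025} + 27 \sqrt{407090} \approx 17227.0$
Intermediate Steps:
$b{\left(V,Z \right)} = 9 \sqrt{V^{2} + Z^{2}}$
$F{\left(U \right)} = U^{2}$
$F{\left(\frac{1}{\left(19 + 1\right)^{2} - 1005} \right)} + b{\left(1887,-321 \right)} = \left(\frac{1}{\left(19 + 1\right)^{2} - 1005}\right)^{2} + 9 \sqrt{1887^{2} + \left(-321\right)^{2}} = \left(\frac{1}{20^{2} - 1005}\right)^{2} + 9 \sqrt{3560769 + 103041} = \left(\frac{1}{400 - 1005}\right)^{2} + 9 \sqrt{3663810} = \left(\frac{1}{-605}\right)^{2} + 9 \cdot 3 \sqrt{407090} = \left(- \frac{1}{605}\right)^{2} + 27 \sqrt{407090} = \frac{1}{366025} + 27 \sqrt{407090}$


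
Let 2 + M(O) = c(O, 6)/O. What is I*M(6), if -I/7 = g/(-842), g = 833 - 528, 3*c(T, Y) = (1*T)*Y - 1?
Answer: -2135/15156 ≈ -0.14087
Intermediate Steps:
c(T, Y) = -⅓ + T*Y/3 (c(T, Y) = ((1*T)*Y - 1)/3 = (T*Y - 1)/3 = (-1 + T*Y)/3 = -⅓ + T*Y/3)
g = 305
M(O) = -2 + (-⅓ + 2*O)/O (M(O) = -2 + (-⅓ + (⅓)*O*6)/O = -2 + (-⅓ + 2*O)/O)
I = 2135/842 (I = -2135/(-842) = -2135*(-1)/842 = -7*(-305/842) = 2135/842 ≈ 2.5356)
I*M(6) = 2135*(-⅓/6)/842 = 2135*(-⅓*⅙)/842 = (2135/842)*(-1/18) = -2135/15156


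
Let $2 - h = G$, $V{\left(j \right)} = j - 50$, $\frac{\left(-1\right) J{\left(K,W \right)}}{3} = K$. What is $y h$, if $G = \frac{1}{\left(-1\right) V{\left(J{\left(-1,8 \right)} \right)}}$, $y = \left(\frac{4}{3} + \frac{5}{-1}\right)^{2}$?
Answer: $\frac{3751}{141} \approx 26.603$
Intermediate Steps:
$J{\left(K,W \right)} = - 3 K$
$y = \frac{121}{9}$ ($y = \left(4 \cdot \frac{1}{3} + 5 \left(-1\right)\right)^{2} = \left(\frac{4}{3} - 5\right)^{2} = \left(- \frac{11}{3}\right)^{2} = \frac{121}{9} \approx 13.444$)
$V{\left(j \right)} = -50 + j$
$G = \frac{1}{47}$ ($G = \frac{1}{\left(-1\right) \left(-50 - -3\right)} = \frac{1}{\left(-1\right) \left(-50 + 3\right)} = \frac{1}{\left(-1\right) \left(-47\right)} = \frac{1}{47} \approx 0.021277$)
$h = \frac{93}{47}$ ($h = 2 - \frac{1}{47} = \frac{93}{47} \approx 1.9787$)
$y h = \frac{121}{9} \cdot \frac{93}{47} = \frac{3751}{141}$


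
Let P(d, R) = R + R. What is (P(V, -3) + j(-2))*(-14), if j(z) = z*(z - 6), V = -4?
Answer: -140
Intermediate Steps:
P(d, R) = 2*R
j(z) = z*(-6 + z)
(P(V, -3) + j(-2))*(-14) = (2*(-3) - 2*(-6 - 2))*(-14) = (-6 - 2*(-8))*(-14) = (-6 + 16)*(-14) = 10*(-14) = -140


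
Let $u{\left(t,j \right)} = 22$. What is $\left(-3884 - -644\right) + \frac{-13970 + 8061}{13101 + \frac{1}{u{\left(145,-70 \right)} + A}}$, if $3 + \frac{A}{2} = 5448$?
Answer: $- \frac{463248765128}{142958113} \approx -3240.4$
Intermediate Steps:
$A = 10890$ ($A = -6 + 2 \cdot 5448 = -6 + 10896 = 10890$)
$\left(-3884 - -644\right) + \frac{-13970 + 8061}{13101 + \frac{1}{u{\left(145,-70 \right)} + A}} = \left(-3884 - -644\right) + \frac{-13970 + 8061}{13101 + \frac{1}{22 + 10890}} = \left(-3884 + 644\right) - \frac{5909}{13101 + \frac{1}{10912}} = -3240 - \frac{5909}{13101 + \frac{1}{10912}} = -3240 - \frac{5909}{\frac{142958113}{10912}} = -3240 - \frac{64479008}{142958113} = - \frac{463248765128}{142958113}$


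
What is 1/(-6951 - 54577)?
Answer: -1/61528 ≈ -1.6253e-5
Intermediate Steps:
1/(-6951 - 54577) = 1/(-61528) = -1/61528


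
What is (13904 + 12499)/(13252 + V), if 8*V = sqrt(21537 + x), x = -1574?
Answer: 7464374528/3746457431 - 70408*sqrt(19963)/3746457431 ≈ 1.9897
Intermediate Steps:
V = sqrt(19963)/8 (V = sqrt(21537 - 1574)/8 = sqrt(19963)/8 ≈ 17.661)
(13904 + 12499)/(13252 + V) = (13904 + 12499)/(13252 + sqrt(19963)/8) = 26403/(13252 + sqrt(19963)/8)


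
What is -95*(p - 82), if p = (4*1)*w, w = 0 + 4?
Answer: 6270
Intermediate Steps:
w = 4
p = 16 (p = (4*1)*4 = 4*4 = 16)
-95*(p - 82) = -95*(16 - 82) = -95*(-66) = 6270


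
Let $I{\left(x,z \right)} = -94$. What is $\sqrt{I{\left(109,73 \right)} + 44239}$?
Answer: $9 \sqrt{545} \approx 210.11$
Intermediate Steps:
$\sqrt{I{\left(109,73 \right)} + 44239} = \sqrt{-94 + 44239} = \sqrt{44145} = 9 \sqrt{545}$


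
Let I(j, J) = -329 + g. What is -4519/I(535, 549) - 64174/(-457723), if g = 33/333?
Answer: 231940840699/16710551284 ≈ 13.880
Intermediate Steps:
g = 11/111 (g = 33*(1/333) = 11/111 ≈ 0.099099)
I(j, J) = -36508/111 (I(j, J) = -329 + 11/111 = -36508/111)
-4519/I(535, 549) - 64174/(-457723) = -4519/(-36508/111) - 64174/(-457723) = -4519*(-111/36508) - 64174*(-1/457723) = 501609/36508 + 64174/457723 = 231940840699/16710551284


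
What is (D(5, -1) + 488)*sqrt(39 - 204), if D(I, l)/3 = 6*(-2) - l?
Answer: 455*I*sqrt(165) ≈ 5844.6*I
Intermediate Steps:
D(I, l) = -36 - 3*l (D(I, l) = 3*(6*(-2) - l) = 3*(-12 - l) = -36 - 3*l)
(D(5, -1) + 488)*sqrt(39 - 204) = ((-36 - 3*(-1)) + 488)*sqrt(39 - 204) = ((-36 + 3) + 488)*sqrt(-165) = (-33 + 488)*(I*sqrt(165)) = 455*(I*sqrt(165)) = 455*I*sqrt(165)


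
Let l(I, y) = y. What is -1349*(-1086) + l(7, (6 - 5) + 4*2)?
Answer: 1465023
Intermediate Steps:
-1349*(-1086) + l(7, (6 - 5) + 4*2) = -1349*(-1086) + ((6 - 5) + 4*2) = 1465014 + (1 + 8) = 1465014 + 9 = 1465023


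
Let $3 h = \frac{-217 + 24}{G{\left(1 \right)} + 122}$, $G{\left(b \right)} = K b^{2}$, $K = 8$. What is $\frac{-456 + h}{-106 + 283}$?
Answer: $- \frac{178033}{69030} \approx -2.5791$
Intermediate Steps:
$G{\left(b \right)} = 8 b^{2}$
$h = - \frac{193}{390}$ ($h = \frac{\left(-217 + 24\right) \frac{1}{8 \cdot 1^{2} + 122}}{3} = \frac{\left(-193\right) \frac{1}{8 \cdot 1 + 122}}{3} = \frac{\left(-193\right) \frac{1}{8 + 122}}{3} = \frac{\left(-193\right) \frac{1}{130}}{3} = \frac{1}{3} \left(- \frac{193}{130}\right) = - \frac{193}{390} \approx -0.49487$)
$\frac{-456 + h}{-106 + 283} = \frac{-456 - \frac{193}{390}}{-106 + 283} = - \frac{178033}{390 \cdot 177} = \left(- \frac{178033}{390}\right) \frac{1}{177} = - \frac{178033}{69030}$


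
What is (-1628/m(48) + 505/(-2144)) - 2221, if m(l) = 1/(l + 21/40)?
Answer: -870677709/10720 ≈ -81220.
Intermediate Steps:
m(l) = 1/(21/40 + l) (m(l) = 1/(l + 21*(1/40)) = 1/(l + 21/40) = 1/(21/40 + l))
(-1628/m(48) + 505/(-2144)) - 2221 = (-1628/(40/(21 + 40*48)) + 505/(-2144)) - 2221 = (-1628/(40/(21 + 1920)) + 505*(-1/2144)) - 2221 = (-1628/(40/1941) - 505/2144) - 2221 = (-1628/(40*(1/1941)) - 505/2144) - 2221 = (-1628/40/1941 - 505/2144) - 2221 = (-1628*1941/40 - 505/2144) - 2221 = (-789987/10 - 505/2144) - 2221 = -846868589/10720 - 2221 = -870677709/10720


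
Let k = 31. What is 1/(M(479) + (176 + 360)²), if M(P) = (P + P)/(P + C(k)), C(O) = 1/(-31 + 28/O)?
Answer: 223438/64193290555 ≈ 3.4807e-6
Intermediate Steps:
M(P) = 2*P/(-31/933 + P) (M(P) = (P + P)/(P - 1*31/(-28 + 31*31)) = (2*P)/(P - 1*31/(-28 + 961)) = (2*P)/(P - 1*31/933) = (2*P)/(P - 1*31*1/933) = (2*P)/(P - 31/933) = (2*P)/(-31/933 + P) = 2*P/(-31/933 + P))
1/(M(479) + (176 + 360)²) = 1/(1866*479/(-31 + 933*479) + (176 + 360)²) = 1/(1866*479/(-31 + 446907) + 536²) = 1/(1866*479/446876 + 287296) = 1/(1866*479*(1/446876) + 287296) = 1/(446907/223438 + 287296) = 1/(64193290555/223438) = 223438/64193290555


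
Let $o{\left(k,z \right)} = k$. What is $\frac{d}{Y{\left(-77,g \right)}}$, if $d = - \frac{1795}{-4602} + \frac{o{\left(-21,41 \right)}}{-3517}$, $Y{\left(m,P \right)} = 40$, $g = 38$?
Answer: $\frac{6409657}{647409360} \approx 0.0099005$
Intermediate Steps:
$d = \frac{6409657}{16185234}$ ($d = - \frac{1795}{-4602} - \frac{21}{-3517} = \left(-1795\right) \left(- \frac{1}{4602}\right) - - \frac{21}{3517} = \frac{1795}{4602} + \frac{21}{3517} = \frac{6409657}{16185234} \approx 0.39602$)
$\frac{d}{Y{\left(-77,g \right)}} = \frac{6409657}{16185234 \cdot 40} = \frac{6409657}{16185234} \cdot \frac{1}{40} = \frac{6409657}{647409360}$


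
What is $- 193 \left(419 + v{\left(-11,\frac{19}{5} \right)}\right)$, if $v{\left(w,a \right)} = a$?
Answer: $- \frac{408002}{5} \approx -81600.0$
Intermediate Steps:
$- 193 \left(419 + v{\left(-11,\frac{19}{5} \right)}\right) = - 193 \left(419 + \frac{19}{5}\right) = \left(-193\right) \frac{2114}{5} = - \frac{408002}{5}$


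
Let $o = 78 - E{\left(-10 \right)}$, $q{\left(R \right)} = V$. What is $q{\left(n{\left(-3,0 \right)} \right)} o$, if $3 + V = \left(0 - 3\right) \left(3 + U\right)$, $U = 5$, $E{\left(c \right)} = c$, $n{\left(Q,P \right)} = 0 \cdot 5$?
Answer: $-2376$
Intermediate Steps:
$n{\left(Q,P \right)} = 0$
$V = -27$ ($V = -3 + \left(0 - 3\right) \left(3 + 5\right) = -3 - 24 = -27$)
$q{\left(R \right)} = -27$
$o = 88$ ($o = 78 - -10 = 78 + 10 = 88$)
$q{\left(n{\left(-3,0 \right)} \right)} o = \left(-27\right) 88 = -2376$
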